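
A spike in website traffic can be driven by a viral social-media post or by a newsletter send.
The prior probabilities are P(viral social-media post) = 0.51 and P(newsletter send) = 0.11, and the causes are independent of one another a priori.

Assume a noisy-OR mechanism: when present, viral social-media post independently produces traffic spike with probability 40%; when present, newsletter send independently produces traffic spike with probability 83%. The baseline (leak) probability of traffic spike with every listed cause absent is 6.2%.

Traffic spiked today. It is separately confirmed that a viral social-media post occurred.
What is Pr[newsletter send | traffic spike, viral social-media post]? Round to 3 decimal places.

Under noisy-OR, P(traffic spike | causes) = 1 − (1−0.062)·∏(1−qᵢ) over the active causes.
Sum P(traffic spike|·) weighted by the priors over both values of newsletter send:
  P(traffic spike | viral social-media post) = 0.4372×0.89 + 0.904324×0.11
        = 0.389108 + 0.099476 = 0.488584
Keeping only the newsletter send-present terms gives 0.099476, so
  P(newsletter send | traffic spike, viral social-media post) = 0.099476 / 0.488584 ≈ 0.204

Pr[newsletter send | traffic spike, viral social-media post] ≈ 0.204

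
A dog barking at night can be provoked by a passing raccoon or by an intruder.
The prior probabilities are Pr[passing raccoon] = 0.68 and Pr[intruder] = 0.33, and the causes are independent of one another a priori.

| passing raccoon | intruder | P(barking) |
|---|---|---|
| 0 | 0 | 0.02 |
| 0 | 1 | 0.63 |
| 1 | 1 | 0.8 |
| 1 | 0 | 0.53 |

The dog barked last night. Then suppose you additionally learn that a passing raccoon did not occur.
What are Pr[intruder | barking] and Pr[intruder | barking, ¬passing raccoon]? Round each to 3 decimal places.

By total probability over the 4 (passing raccoon, intruder) configurations:
  P(barking) = 0.02·0.32·0.67 + 0.63·0.32·0.33 + 0.53·0.68·0.67 + 0.8·0.68·0.33
        = 0.004288 + 0.066528 + 0.241468 + 0.179520 = 0.491804
Keeping only the intruder-present terms gives 0.246048, so
  P(intruder | barking) = 0.246048 / 0.491804 ≈ 0.500

With the extra evidence:
P(barking | ¬passing raccoon) = 0.02×0.67 + 0.63×0.33 = 0.013400 + 0.207900 = 0.221300
Restricting to configurations with intruder present: 0.63×0.33 = 0.207900.
P(intruder | barking, ¬passing raccoon) = 0.207900 / 0.221300 ≈ 0.939

Pr[intruder | barking] ≈ 0.500; Pr[intruder | barking, ¬passing raccoon] ≈ 0.939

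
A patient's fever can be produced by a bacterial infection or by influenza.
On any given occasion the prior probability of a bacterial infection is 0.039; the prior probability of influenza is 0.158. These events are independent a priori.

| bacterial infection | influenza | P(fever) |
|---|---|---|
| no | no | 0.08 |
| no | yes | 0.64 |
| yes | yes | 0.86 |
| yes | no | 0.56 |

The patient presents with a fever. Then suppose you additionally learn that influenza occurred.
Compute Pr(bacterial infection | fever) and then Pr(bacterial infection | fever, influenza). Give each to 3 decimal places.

By total probability over the 4 (bacterial infection, influenza) configurations:
  P(fever) = 0.08*0.961*0.842 + 0.64*0.961*0.158 + 0.56*0.039*0.842 + 0.86*0.039*0.158
        = 0.064733 + 0.097176 + 0.018389 + 0.005299 = 0.185597
Configurations with bacterial infection contribute 0.023688, so
  P(bacterial infection | fever) = 0.023688 / 0.185597 ≈ 0.128

Now condition on the additional information:
By total probability over both values of bacterial infection:
  P(fever | influenza) = 0.64*0.961 + 0.86*0.039
        = 0.615040 + 0.033540 = 0.648580
Configurations with bacterial infection contribute 0.033540, so
  P(bacterial infection | fever, influenza) = 0.033540 / 0.648580 ≈ 0.052

Pr(bacterial infection | fever) ≈ 0.128; Pr(bacterial infection | fever, influenza) ≈ 0.052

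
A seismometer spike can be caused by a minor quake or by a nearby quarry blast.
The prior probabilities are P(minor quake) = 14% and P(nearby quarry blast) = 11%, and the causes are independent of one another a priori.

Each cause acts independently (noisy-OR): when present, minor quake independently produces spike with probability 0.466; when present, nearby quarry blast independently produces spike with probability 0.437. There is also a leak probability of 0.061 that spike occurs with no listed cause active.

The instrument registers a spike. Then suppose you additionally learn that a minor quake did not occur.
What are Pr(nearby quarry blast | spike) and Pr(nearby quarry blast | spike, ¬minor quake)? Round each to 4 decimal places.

Under noisy-OR, P(spike | causes) = 1 − (1−0.061)·∏(1−qᵢ) over the active causes.
P(spike) = 0.061×0.86×0.89 + 0.471343×0.86×0.11 + 0.498574×0.14×0.89 + 0.717697×0.14×0.11 = 0.046689 + 0.044589 + 0.062122 + 0.011053 = 0.164453
Of this, 0.055642 comes from 0.044589 + 0.011053 (the nearby quarry blast=true cases).
P(nearby quarry blast | spike) = 0.055642 / 0.164453 ≈ 0.3383

Now condition on the additional information:
For the numerator, keep only nearby quarry blast=true terms: 0.471343·0.11 = 0.051848
The normalizing constant is 0.061·0.89 + 0.471343·0.11 = 0.106138
Posterior = 0.051848 / 0.106138 ≈ 0.4885

Pr(nearby quarry blast | spike) ≈ 0.3383; Pr(nearby quarry blast | spike, ¬minor quake) ≈ 0.4885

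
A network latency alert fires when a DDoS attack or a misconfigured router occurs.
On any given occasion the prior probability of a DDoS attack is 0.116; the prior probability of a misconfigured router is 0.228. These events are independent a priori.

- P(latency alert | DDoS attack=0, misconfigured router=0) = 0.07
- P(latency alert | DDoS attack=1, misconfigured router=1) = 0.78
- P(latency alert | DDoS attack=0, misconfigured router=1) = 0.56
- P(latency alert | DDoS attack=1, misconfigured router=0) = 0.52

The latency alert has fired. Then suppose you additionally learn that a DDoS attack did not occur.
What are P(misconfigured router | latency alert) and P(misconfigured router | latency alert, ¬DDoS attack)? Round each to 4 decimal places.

P(misconfigured router | latency alert) ≈ 0.5859; P(misconfigured router | latency alert, ¬DDoS attack) ≈ 0.7026

Weight on misconfigured router=true, given the evidence: 0.112869 + 0.020629 = 0.133498
The normalizing constant is 0.07·0.884·0.772 + 0.56·0.884·0.228 + 0.52·0.116·0.772 + 0.78·0.116·0.228 = 0.227836
P(misconfigured router | latency alert) = 0.133498/0.227836 ≈ 0.5859

With the extra evidence:
By total probability over both values of misconfigured router:
  P(latency alert | ¬DDoS attack) = 0.07×0.772 + 0.56×0.228
        = 0.054040 + 0.127680 = 0.181720
The terms with misconfigured router present sum to 0.127680, so
  P(misconfigured router | latency alert, ¬DDoS attack) = 0.127680 / 0.181720 ≈ 0.7026
With DDoS attack excluded, misconfigured router must carry more of the explanatory weight for the latency alert.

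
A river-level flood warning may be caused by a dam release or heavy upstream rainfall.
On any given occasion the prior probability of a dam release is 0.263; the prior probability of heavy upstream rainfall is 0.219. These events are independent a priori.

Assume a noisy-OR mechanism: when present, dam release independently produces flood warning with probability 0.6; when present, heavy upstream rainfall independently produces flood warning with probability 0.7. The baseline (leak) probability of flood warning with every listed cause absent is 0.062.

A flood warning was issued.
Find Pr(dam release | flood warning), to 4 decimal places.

Pr(dam release | flood warning) ≈ 0.5419

Under noisy-OR, P(flood warning | causes) = 1 − (1−0.062)·∏(1−qᵢ) over the active causes.
Sum P(flood warning|·) weighted by the priors over the 4 (dam release, heavy upstream rainfall) configurations:
  P(flood warning) = 0.062×0.737×0.781 + 0.7186×0.737×0.219 + 0.6248×0.263×0.781 + 0.88744×0.263×0.219
        = 0.035687 + 0.115984 + 0.128336 + 0.051114 = 0.331121
Keeping only the dam release-present terms gives 0.179450, so
  P(dam release | flood warning) = 0.179450 / 0.331121 ≈ 0.5419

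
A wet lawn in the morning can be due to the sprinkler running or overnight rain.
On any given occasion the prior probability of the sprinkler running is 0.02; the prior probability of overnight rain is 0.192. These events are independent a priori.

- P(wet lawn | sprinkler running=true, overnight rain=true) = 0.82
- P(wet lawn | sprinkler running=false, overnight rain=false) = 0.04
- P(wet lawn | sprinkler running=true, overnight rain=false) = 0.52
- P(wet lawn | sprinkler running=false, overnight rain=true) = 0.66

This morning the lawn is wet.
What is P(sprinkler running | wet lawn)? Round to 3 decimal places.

P(sprinkler running | wet lawn) ≈ 0.069

Sum P(wet lawn|·) weighted by the priors over the 4 (sprinkler running, overnight rain) configurations:
  P(wet lawn) = 0.04*0.98*0.808 + 0.66*0.98*0.192 + 0.52*0.02*0.808 + 0.82*0.02*0.192
        = 0.031674 + 0.124186 + 0.008403 + 0.003149 = 0.167412
Configurations with sprinkler running contribute 0.011552, so
  P(sprinkler running | wet lawn) = 0.011552 / 0.167412 ≈ 0.069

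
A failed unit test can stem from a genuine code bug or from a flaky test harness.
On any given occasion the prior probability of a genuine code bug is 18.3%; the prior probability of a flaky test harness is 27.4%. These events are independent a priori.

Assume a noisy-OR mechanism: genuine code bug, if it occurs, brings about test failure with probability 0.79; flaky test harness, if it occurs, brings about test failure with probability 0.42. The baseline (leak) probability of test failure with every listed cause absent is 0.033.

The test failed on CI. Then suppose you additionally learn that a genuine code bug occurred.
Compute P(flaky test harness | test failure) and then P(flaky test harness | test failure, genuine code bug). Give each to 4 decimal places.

Under noisy-OR, P(test failure | causes) = 1 − (1−0.033)·∏(1−qᵢ) over the active causes.
Numerator (weight on configurations with flaky test harness): 0.098305 + 0.044236 = 0.142541
The normalizing constant is 0.033·0.817·0.726 + 0.43914·0.817·0.274 + 0.79693·0.183·0.726 + 0.882219·0.183·0.274 = 0.267994
P(flaky test harness | test failure) = 0.142541/0.267994 ≈ 0.5319

Now condition on the additional information:
Weight on flaky test harness=true, given the evidence: 0.882219·0.274 = 0.241728
The normalizing constant is 0.79693·0.726 + 0.882219·0.274 = 0.820299
Posterior = 0.241728 / 0.820299 ≈ 0.2947

P(flaky test harness | test failure) ≈ 0.5319; P(flaky test harness | test failure, genuine code bug) ≈ 0.2947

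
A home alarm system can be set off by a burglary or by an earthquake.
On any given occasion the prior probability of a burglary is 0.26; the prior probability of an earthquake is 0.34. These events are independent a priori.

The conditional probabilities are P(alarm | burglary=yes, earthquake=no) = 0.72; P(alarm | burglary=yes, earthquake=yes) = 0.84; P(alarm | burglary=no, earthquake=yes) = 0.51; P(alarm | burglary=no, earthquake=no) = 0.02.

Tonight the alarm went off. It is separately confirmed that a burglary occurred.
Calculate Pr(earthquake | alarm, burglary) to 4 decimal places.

Weight on earthquake=true, given the evidence: 0.84×0.34 = 0.285600
Denominator P(alarm | burglary): 0.72×0.66 + 0.84×0.34 = 0.760800
P(earthquake | alarm, burglary) = 0.285600/0.760800 ≈ 0.3754

Pr(earthquake | alarm, burglary) ≈ 0.3754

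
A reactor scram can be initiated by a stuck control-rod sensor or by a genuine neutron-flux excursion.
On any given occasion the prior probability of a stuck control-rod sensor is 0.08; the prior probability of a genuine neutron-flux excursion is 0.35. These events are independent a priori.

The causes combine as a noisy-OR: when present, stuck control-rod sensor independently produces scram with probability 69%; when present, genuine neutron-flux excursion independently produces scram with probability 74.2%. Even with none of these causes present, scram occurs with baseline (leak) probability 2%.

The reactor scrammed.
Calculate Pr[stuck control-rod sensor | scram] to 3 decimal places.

Pr[stuck control-rod sensor | scram] ≈ 0.197

Under noisy-OR, P(scram | causes) = 1 − (1−0.02)·∏(1−qᵢ) over the active causes.
P(scram) = 0.02×0.92×0.65 + 0.74716×0.92×0.35 + 0.6962×0.08×0.65 + 0.92162×0.08×0.35 = 0.011960 + 0.240586 + 0.036202 + 0.025805 = 0.314553
The stuck control-rod sensor-present share is 0.036202 + 0.025805 = 0.062007.
Hence the posterior is 0.062007/0.314553 ≈ 0.197.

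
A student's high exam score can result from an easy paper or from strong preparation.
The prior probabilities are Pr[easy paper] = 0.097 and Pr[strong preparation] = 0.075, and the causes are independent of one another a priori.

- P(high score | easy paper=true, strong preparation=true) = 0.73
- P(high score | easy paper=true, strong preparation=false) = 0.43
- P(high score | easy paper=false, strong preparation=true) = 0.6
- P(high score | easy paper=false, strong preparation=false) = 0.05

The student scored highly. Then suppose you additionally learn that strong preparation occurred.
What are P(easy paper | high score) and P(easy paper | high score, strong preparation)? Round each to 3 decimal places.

For the numerator, keep only easy paper=true terms: 0.038582 + 0.005311 = 0.043893
The normalizing constant is 0.05×0.903×0.925 + 0.6×0.903×0.075 + 0.43×0.097×0.925 + 0.73×0.097×0.075 = 0.126292
P(easy paper | high score) = 0.043893/0.126292 ≈ 0.348

Now also conditioning on strong preparation=true:
Enumerate both values of easy paper and weight by the priors:
  P(high score | strong preparation) = 0.6*0.903 + 0.73*0.097
        = 0.541800 + 0.070810 = 0.612610
Configurations with easy paper contribute 0.070810, so
  P(easy paper | high score, strong preparation) = 0.070810 / 0.612610 ≈ 0.116
Conditioning on strong preparation lowers the posterior on easy paper: the classic explaining-away effect in a common-effect structure.

P(easy paper | high score) ≈ 0.348; P(easy paper | high score, strong preparation) ≈ 0.116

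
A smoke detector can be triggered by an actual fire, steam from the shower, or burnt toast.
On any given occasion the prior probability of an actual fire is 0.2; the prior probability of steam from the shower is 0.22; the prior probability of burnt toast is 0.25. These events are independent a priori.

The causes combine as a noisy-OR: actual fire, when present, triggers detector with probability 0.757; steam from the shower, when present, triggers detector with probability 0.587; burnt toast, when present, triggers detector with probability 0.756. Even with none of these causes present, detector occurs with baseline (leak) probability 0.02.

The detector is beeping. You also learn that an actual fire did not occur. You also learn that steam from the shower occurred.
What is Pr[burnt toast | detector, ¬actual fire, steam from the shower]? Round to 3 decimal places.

Under noisy-OR, P(detector | causes) = 1 − (1−0.02)·∏(1−qᵢ) over the active causes.
Sum P(detector|·) weighted by the priors over both values of burnt toast:
  P(detector | ¬actual fire, steam from the shower) = 0.59526*0.75 + 0.901243*0.25
        = 0.446445 + 0.225311 = 0.671756
Configurations with burnt toast contribute 0.225311, so
  P(burnt toast | detector, ¬actual fire, steam from the shower) = 0.225311 / 0.671756 ≈ 0.335

Pr[burnt toast | detector, ¬actual fire, steam from the shower] ≈ 0.335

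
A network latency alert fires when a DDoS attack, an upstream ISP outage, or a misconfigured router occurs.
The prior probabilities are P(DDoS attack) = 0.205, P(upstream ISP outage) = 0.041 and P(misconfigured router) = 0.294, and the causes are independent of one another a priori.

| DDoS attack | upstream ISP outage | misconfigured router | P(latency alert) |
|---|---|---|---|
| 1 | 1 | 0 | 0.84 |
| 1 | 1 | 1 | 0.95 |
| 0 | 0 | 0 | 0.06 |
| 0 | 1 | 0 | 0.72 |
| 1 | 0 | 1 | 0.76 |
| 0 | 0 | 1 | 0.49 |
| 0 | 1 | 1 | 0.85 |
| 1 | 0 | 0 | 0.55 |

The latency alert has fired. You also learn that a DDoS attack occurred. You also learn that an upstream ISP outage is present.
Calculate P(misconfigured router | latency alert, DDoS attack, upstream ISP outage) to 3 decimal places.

For the numerator, keep only misconfigured router=true terms: 0.95×0.294 = 0.279300
The normalizing constant is 0.84×0.706 + 0.95×0.294 = 0.872340
Posterior = 0.279300 / 0.872340 ≈ 0.320

P(misconfigured router | latency alert, DDoS attack, upstream ISP outage) ≈ 0.320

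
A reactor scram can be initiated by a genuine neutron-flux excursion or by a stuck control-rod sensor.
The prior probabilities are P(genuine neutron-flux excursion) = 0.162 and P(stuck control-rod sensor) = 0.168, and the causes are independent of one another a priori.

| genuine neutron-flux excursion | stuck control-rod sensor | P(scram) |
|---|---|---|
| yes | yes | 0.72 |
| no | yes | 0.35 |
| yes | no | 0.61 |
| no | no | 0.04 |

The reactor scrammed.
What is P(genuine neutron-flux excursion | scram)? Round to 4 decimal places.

P(genuine neutron-flux excursion | scram) ≈ 0.5689

P(scram) = 0.04×0.838×0.832 + 0.35×0.838×0.168 + 0.61×0.162×0.832 + 0.72×0.162×0.168 = 0.027889 + 0.049274 + 0.082218 + 0.019596 = 0.178977
Of this, 0.101814 comes from 0.082218 + 0.019596 (the genuine neutron-flux excursion=true cases).
Hence the posterior is 0.101814/0.178977 ≈ 0.5689.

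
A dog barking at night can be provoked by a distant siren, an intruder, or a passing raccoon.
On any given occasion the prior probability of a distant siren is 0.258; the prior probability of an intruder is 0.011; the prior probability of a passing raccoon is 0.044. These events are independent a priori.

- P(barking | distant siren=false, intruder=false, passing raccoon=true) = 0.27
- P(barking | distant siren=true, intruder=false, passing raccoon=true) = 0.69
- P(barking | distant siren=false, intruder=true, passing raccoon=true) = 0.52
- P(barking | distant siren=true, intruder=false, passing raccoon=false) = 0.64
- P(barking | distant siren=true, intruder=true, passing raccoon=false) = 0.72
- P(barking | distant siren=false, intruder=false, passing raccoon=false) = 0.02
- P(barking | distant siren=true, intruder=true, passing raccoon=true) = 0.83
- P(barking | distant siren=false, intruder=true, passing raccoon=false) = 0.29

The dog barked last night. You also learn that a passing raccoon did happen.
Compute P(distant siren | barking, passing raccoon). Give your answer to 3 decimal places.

P(barking | passing raccoon) = 0.27×0.742×0.989 + 0.52×0.742×0.011 + 0.69×0.258×0.989 + 0.83×0.258×0.011 = 0.198136 + 0.004244 + 0.176062 + 0.002356 = 0.380798
Restricting to configurations with distant siren present: 0.176062 + 0.002356 = 0.178418.
P(distant siren | barking, passing raccoon) = 0.178418 / 0.380798 ≈ 0.469

P(distant siren | barking, passing raccoon) ≈ 0.469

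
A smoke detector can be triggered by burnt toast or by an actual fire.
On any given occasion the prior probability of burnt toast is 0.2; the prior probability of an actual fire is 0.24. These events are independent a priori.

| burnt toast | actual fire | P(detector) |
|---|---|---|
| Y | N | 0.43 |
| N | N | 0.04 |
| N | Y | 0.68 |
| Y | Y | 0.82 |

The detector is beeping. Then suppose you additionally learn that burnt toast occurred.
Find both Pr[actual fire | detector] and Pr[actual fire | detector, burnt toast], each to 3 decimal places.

P(detector) = 0.04×0.8×0.76 + 0.68×0.8×0.24 + 0.43×0.2×0.76 + 0.82×0.2×0.24 = 0.024320 + 0.130560 + 0.065360 + 0.039360 = 0.259600
Of this, 0.169920 comes from 0.130560 + 0.039360 (the actual fire=true cases).
Hence the posterior is 0.169920/0.259600 ≈ 0.655.

Now also conditioning on burnt toast=true:
For the numerator, keep only actual fire=true terms: 0.82×0.24 = 0.196800
The normalizing constant is 0.43×0.76 + 0.82×0.24 = 0.523600
Posterior = 0.196800 / 0.523600 ≈ 0.376
Conditioning on burnt toast lowers the posterior on actual fire: the classic explaining-away effect in a common-effect structure.

Pr[actual fire | detector] ≈ 0.655; Pr[actual fire | detector, burnt toast] ≈ 0.376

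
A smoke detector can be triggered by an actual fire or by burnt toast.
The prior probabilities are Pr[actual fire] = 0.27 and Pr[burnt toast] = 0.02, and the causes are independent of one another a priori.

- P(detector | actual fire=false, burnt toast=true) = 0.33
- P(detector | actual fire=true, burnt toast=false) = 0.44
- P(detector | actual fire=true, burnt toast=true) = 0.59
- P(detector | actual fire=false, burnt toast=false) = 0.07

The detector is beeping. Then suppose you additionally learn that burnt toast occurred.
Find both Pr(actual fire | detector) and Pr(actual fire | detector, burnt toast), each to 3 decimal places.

Pr(actual fire | detector) ≈ 0.685; Pr(actual fire | detector, burnt toast) ≈ 0.398

P(detector) = 0.07*0.73*0.98 + 0.33*0.73*0.02 + 0.44*0.27*0.98 + 0.59*0.27*0.02 = 0.050078 + 0.004818 + 0.116424 + 0.003186 = 0.174506
The actual fire-present share is 0.116424 + 0.003186 = 0.119610.
P(actual fire | detector) = 0.119610 / 0.174506 ≈ 0.685

With the extra evidence:
Enumerate both values of actual fire and weight by the priors:
  P(detector | burnt toast) = 0.33*0.73 + 0.59*0.27
        = 0.240900 + 0.159300 = 0.400200
The terms with actual fire present sum to 0.159300, so
  P(actual fire | detector, burnt toast) = 0.159300 / 0.400200 ≈ 0.398
The drop from 0.685 to 0.398 is the explaining-away (discounting) effect.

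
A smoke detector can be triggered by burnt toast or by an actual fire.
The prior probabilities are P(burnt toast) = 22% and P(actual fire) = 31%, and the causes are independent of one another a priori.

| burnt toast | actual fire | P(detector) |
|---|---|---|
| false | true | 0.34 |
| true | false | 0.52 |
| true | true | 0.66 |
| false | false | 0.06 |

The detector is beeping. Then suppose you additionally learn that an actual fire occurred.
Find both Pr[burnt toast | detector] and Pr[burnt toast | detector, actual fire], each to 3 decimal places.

P(detector) = 0.06*0.78*0.69 + 0.34*0.78*0.31 + 0.52*0.22*0.69 + 0.66*0.22*0.31 = 0.032292 + 0.082212 + 0.078936 + 0.045012 = 0.238452
Of this, 0.123948 comes from 0.078936 + 0.045012 (the burnt toast=true cases).
P(burnt toast | detector) = 0.123948 / 0.238452 ≈ 0.520

With the extra evidence:
Sum P(detector|·) weighted by the priors over both values of burnt toast:
  P(detector | actual fire) = 0.34×0.78 + 0.66×0.22
        = 0.265200 + 0.145200 = 0.410400
Keeping only the burnt toast-present terms gives 0.145200, so
  P(burnt toast | detector, actual fire) = 0.145200 / 0.410400 ≈ 0.354
The drop from 0.520 to 0.354 is the explaining-away (discounting) effect.

Pr[burnt toast | detector] ≈ 0.520; Pr[burnt toast | detector, actual fire] ≈ 0.354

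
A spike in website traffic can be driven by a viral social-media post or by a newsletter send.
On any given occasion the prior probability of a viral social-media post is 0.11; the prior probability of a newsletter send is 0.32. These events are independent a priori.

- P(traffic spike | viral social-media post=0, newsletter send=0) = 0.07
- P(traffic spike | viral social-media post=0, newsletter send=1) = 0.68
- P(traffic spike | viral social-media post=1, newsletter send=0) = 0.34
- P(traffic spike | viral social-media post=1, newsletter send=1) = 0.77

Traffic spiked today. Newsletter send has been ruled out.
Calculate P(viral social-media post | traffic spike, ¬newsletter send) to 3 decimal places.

P(viral social-media post | traffic spike, ¬newsletter send) ≈ 0.375

P(traffic spike | ¬newsletter send) = 0.07·0.89 + 0.34·0.11 = 0.062300 + 0.037400 = 0.099700
Of this, 0.037400 comes from 0.34·0.11 (the viral social-media post=true cases).
So P(viral social-media post | traffic spike, ¬newsletter send) = 0.037400/0.099700 ≈ 0.375.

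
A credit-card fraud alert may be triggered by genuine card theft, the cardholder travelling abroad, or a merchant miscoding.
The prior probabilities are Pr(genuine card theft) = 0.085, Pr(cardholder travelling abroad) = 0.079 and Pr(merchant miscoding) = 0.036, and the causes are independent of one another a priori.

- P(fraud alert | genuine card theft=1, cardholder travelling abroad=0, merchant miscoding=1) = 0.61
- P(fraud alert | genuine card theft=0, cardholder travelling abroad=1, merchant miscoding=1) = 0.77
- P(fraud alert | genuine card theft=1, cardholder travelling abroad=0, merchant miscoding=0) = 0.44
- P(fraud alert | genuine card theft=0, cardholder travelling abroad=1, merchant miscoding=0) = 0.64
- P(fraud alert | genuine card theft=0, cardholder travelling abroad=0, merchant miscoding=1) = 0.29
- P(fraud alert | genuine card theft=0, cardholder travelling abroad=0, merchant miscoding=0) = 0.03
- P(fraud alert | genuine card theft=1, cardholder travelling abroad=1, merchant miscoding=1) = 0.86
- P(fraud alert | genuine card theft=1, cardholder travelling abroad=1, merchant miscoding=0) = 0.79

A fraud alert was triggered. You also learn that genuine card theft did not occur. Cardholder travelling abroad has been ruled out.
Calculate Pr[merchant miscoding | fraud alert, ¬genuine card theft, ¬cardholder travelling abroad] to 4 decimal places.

Pr[merchant miscoding | fraud alert, ¬genuine card theft, ¬cardholder travelling abroad] ≈ 0.2652

P(fraud alert | ¬genuine card theft, ¬cardholder travelling abroad) = 0.03·0.964 + 0.29·0.036 = 0.028920 + 0.010440 = 0.039360
Restricting to configurations with merchant miscoding present: 0.29·0.036 = 0.010440.
Hence the posterior is 0.010440/0.039360 ≈ 0.2652.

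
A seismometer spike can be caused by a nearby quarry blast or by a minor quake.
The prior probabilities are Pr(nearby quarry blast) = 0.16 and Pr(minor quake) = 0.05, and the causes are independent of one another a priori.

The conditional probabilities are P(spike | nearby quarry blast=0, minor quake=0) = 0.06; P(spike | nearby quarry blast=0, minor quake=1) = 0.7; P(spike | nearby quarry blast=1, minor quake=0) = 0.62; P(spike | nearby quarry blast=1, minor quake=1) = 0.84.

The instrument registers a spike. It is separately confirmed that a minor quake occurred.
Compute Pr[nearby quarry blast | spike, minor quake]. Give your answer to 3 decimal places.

Numerator (weight on configurations with nearby quarry blast): 0.84×0.16 = 0.134400
Denominator P(spike | minor quake): 0.7×0.84 + 0.84×0.16 = 0.722400
P(nearby quarry blast | spike, minor quake) = 0.134400/0.722400 ≈ 0.186

Pr[nearby quarry blast | spike, minor quake] ≈ 0.186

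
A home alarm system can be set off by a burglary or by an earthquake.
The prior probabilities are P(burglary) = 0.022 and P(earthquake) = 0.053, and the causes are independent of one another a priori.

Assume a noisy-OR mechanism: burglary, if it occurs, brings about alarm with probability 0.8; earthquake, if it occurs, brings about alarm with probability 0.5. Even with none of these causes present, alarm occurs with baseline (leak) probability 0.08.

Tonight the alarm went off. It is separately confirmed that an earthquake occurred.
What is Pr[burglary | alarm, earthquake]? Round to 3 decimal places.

Pr[burglary | alarm, earthquake] ≈ 0.036

Under noisy-OR, P(alarm | causes) = 1 − (1−0.08)·∏(1−qᵢ) over the active causes.
For the numerator, keep only burglary=true terms: 0.908*0.022 = 0.019976
Normalizer over all consistent configurations: 0.54*0.978 + 0.908*0.022 = 0.548096
Posterior = 0.019976 / 0.548096 ≈ 0.036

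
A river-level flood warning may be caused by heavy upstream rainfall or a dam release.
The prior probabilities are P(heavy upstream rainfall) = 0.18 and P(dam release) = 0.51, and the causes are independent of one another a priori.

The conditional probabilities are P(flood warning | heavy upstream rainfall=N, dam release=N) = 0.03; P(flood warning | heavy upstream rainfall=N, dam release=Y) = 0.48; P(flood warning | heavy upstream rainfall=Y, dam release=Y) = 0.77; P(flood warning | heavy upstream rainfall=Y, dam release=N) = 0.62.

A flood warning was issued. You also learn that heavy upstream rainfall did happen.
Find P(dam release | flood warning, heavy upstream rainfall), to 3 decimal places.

P(flood warning | heavy upstream rainfall) = 0.62×0.49 + 0.77×0.51 = 0.303800 + 0.392700 = 0.696500
Of this, 0.392700 comes from 0.77×0.51 (the dam release=true cases).
So P(dam release | flood warning, heavy upstream rainfall) = 0.392700/0.696500 ≈ 0.564.

P(dam release | flood warning, heavy upstream rainfall) ≈ 0.564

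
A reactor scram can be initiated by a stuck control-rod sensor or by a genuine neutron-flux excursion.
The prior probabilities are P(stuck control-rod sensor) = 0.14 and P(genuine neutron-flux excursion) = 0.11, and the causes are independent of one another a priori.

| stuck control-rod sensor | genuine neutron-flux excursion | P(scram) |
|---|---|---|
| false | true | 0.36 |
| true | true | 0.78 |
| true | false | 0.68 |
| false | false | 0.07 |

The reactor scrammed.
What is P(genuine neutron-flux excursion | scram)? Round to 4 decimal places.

P(genuine neutron-flux excursion | scram) ≈ 0.2499

For the numerator, keep only genuine neutron-flux excursion=true terms: 0.034056 + 0.012012 = 0.046068
Normalizer over all consistent configurations: 0.07×0.86×0.89 + 0.36×0.86×0.11 + 0.68×0.14×0.89 + 0.78×0.14×0.11 = 0.184374
Posterior = 0.046068 / 0.184374 ≈ 0.2499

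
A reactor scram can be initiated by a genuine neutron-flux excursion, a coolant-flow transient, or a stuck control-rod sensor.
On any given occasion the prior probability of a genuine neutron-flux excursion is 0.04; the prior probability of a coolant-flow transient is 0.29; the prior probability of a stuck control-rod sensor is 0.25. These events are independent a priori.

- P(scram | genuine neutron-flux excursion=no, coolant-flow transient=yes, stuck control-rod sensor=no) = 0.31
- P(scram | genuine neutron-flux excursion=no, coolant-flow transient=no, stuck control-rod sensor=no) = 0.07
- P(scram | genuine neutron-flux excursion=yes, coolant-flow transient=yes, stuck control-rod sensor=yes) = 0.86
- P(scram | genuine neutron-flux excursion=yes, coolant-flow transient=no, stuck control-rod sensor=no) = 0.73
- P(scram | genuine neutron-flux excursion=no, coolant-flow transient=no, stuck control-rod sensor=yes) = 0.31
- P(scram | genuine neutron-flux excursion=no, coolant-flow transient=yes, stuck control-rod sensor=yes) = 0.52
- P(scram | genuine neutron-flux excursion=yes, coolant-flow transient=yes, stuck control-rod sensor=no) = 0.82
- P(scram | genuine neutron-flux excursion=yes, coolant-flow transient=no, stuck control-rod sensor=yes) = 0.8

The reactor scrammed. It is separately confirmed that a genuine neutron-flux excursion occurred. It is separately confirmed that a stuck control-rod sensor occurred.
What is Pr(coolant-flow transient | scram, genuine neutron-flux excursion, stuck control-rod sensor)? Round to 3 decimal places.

Pr(coolant-flow transient | scram, genuine neutron-flux excursion, stuck control-rod sensor) ≈ 0.305

For the numerator, keep only coolant-flow transient=true terms: 0.86*0.29 = 0.249400
Normalizer over all consistent configurations: 0.8*0.71 + 0.86*0.29 = 0.817400
P(coolant-flow transient | scram, genuine neutron-flux excursion, stuck control-rod sensor) = 0.249400/0.817400 ≈ 0.305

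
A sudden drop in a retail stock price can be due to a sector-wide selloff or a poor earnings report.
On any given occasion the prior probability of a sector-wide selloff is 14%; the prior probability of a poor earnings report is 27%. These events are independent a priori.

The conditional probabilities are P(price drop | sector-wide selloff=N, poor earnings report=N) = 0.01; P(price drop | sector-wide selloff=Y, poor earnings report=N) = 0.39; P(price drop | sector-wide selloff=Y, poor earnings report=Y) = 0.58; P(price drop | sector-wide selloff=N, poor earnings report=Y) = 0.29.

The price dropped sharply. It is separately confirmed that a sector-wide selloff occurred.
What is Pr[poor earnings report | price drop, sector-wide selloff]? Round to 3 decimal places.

Pr[poor earnings report | price drop, sector-wide selloff] ≈ 0.355

Enumerate both values of poor earnings report and weight by the priors:
  P(price drop | sector-wide selloff) = 0.39·0.73 + 0.58·0.27
        = 0.284700 + 0.156600 = 0.441300
The terms with poor earnings report present sum to 0.156600, so
  P(poor earnings report | price drop, sector-wide selloff) = 0.156600 / 0.441300 ≈ 0.355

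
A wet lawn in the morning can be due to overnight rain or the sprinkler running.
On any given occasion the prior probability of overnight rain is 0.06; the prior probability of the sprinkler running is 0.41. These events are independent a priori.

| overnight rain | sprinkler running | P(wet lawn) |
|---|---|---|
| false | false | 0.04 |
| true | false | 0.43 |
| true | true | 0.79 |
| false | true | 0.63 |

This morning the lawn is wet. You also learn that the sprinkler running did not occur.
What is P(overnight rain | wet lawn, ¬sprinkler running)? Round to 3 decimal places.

P(overnight rain | wet lawn, ¬sprinkler running) ≈ 0.407

P(wet lawn | ¬sprinkler running) = 0.04·0.94 + 0.43·0.06 = 0.037600 + 0.025800 = 0.063400
The overnight rain-present share is 0.43·0.06 = 0.025800.
P(overnight rain | wet lawn, ¬sprinkler running) = 0.025800 / 0.063400 ≈ 0.407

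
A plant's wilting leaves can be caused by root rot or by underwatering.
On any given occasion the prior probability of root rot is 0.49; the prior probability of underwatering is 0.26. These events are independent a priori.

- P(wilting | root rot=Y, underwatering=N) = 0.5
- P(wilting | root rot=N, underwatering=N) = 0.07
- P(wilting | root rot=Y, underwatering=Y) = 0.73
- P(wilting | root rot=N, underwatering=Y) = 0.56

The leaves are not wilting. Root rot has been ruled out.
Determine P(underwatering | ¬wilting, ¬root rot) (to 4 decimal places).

Enumerate both values of underwatering and weight by the priors:
  P(¬wilting | ¬root rot) = 0.93×0.74 + 0.44×0.26
        = 0.688200 + 0.114400 = 0.802600
Configurations with underwatering contribute 0.114400, so
  P(underwatering | ¬wilting, ¬root rot) = 0.114400 / 0.802600 ≈ 0.1425

P(underwatering | ¬wilting, ¬root rot) ≈ 0.1425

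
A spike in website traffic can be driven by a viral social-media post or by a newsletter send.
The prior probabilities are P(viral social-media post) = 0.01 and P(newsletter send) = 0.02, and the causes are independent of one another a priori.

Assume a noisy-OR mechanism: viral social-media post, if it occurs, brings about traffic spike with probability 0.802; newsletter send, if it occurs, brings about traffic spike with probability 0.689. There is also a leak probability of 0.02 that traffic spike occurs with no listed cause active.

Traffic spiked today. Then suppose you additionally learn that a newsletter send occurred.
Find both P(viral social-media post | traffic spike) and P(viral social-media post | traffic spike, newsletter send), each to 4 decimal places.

P(viral social-media post | traffic spike) ≈ 0.1960; P(viral social-media post | traffic spike, newsletter send) ≈ 0.0135

Under noisy-OR, P(traffic spike | causes) = 1 − (1−0.02)·∏(1−qᵢ) over the active causes.
For the numerator, keep only viral social-media post=true terms: 0.007898 + 0.000188 = 0.008086
The normalizing constant is 0.02×0.99×0.98 + 0.69522×0.99×0.02 + 0.80596×0.01×0.98 + 0.939654×0.01×0.02 = 0.041255
P(viral social-media post | traffic spike) = 0.008086/0.041255 ≈ 0.1960

Now also conditioning on newsletter send=true:
P(traffic spike | newsletter send) = 0.69522·0.99 + 0.939654·0.01 = 0.688268 + 0.009397 = 0.697665
The viral social-media post-present share is 0.939654·0.01 = 0.009397.
So P(viral social-media post | traffic spike, newsletter send) = 0.009397/0.697665 ≈ 0.0135.
— newsletter send explains away the evidence for viral social-media post.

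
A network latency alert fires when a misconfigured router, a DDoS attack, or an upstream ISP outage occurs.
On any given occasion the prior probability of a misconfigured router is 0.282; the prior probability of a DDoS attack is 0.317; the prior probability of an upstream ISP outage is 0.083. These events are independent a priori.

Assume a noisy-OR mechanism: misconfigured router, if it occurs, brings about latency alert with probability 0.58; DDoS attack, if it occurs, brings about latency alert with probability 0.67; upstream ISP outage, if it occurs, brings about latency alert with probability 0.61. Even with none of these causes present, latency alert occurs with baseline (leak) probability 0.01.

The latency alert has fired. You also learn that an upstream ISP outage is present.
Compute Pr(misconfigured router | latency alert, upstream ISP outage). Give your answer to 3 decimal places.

Pr(misconfigured router | latency alert, upstream ISP outage) ≈ 0.330

Under noisy-OR, P(latency alert | causes) = 1 − (1−0.01)·∏(1−qᵢ) over the active causes.
P(latency alert | upstream ISP outage) = 0.6139×0.718×0.683 + 0.872587×0.718×0.317 + 0.837838×0.282×0.683 + 0.946487×0.282×0.317 = 0.301053 + 0.198606 + 0.161373 + 0.084610 = 0.745642
Of this, 0.245983 comes from 0.161373 + 0.084610 (the misconfigured router=true cases).
Hence the posterior is 0.245983/0.745642 ≈ 0.330.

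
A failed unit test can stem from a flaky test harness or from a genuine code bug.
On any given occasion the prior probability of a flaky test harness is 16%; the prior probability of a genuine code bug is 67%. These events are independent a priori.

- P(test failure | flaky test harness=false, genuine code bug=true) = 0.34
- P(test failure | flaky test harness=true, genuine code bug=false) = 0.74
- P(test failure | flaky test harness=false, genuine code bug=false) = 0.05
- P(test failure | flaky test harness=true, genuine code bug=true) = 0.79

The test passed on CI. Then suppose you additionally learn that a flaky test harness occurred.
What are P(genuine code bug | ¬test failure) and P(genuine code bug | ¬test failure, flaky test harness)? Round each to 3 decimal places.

P(genuine code bug | ¬test failure) ≈ 0.587; P(genuine code bug | ¬test failure, flaky test harness) ≈ 0.621

By total probability over the 4 (flaky test harness, genuine code bug) configurations:
  P(¬test failure) = 0.95·0.84·0.33 + 0.66·0.84·0.67 + 0.26·0.16·0.33 + 0.21·0.16·0.67
        = 0.263340 + 0.371448 + 0.013728 + 0.022512 = 0.671028
The terms with genuine code bug present sum to 0.393960, so
  P(genuine code bug | ¬test failure) = 0.393960 / 0.671028 ≈ 0.587

Now condition on the additional information:
Sum P(¬test failure|·) weighted by the priors over both values of genuine code bug:
  P(¬test failure | flaky test harness) = 0.26×0.33 + 0.21×0.67
        = 0.085800 + 0.140700 = 0.226500
The terms with genuine code bug present sum to 0.140700, so
  P(genuine code bug | ¬test failure, flaky test harness) = 0.140700 / 0.226500 ≈ 0.621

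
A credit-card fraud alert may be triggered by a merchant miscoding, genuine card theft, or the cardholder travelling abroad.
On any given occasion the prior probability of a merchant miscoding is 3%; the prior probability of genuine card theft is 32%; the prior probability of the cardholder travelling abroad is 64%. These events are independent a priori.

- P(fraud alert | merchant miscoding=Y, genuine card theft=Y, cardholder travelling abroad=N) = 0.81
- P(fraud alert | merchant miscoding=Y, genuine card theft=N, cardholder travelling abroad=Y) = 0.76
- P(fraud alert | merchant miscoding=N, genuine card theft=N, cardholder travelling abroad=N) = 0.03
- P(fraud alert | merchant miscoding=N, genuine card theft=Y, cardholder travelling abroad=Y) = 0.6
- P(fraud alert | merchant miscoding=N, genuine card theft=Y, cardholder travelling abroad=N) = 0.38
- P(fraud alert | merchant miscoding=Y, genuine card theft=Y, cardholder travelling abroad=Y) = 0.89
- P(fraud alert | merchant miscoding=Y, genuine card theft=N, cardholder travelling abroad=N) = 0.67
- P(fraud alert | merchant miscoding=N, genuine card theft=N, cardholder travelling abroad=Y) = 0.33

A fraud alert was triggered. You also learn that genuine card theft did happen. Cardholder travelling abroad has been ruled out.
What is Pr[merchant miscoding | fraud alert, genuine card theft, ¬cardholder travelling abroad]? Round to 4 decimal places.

Pr[merchant miscoding | fraud alert, genuine card theft, ¬cardholder travelling abroad] ≈ 0.0618

Enumerate both values of merchant miscoding and weight by the priors:
  P(fraud alert | genuine card theft, ¬cardholder travelling abroad) = 0.38·0.97 + 0.81·0.03
        = 0.368600 + 0.024300 = 0.392900
Keeping only the merchant miscoding-present terms gives 0.024300, so
  P(merchant miscoding | fraud alert, genuine card theft, ¬cardholder travelling abroad) = 0.024300 / 0.392900 ≈ 0.0618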